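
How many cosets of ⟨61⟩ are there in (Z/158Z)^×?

3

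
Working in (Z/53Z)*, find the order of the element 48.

52

By Lagrange's theorem, ord_53(48) divides φ(53) = 53 − 1 = 52 = 2^2 · 13.
Divisors of 52: 1, 2, 4, 13, 26, 52.
Evaluate successive powers at the divisors of 52:
48^1 ≡ 48 (mod 53)
48^2 ≡ 25 (mod 53)
48^4 ≡ 42 (mod 53)
48^13 ≡ 30 (mod 53)
48^26 ≡ 52 (mod 53)
48^52 ≡ 1 (mod 53) ✓
The smallest such exponent is 52, so the order of 48 is 52.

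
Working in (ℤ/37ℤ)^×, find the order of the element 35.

ord(35) | φ(37) = 37 − 1 = 36 = 2^2 · 3^2.
Divisors of 36: 1, 2, 3, 4, 6, 9, 12, 18, 36.
Evaluate successive powers at the divisors of 36:
35^1 ≡ 35 (mod 37)
35^2 ≡ 4 (mod 37)
35^3 ≡ 29 (mod 37)
35^4 ≡ 16 (mod 37)
35^6 ≡ 27 (mod 37)
35^9 ≡ 6 (mod 37)
35^12 ≡ 26 (mod 37)
35^18 ≡ 36 (mod 37)
35^36 ≡ 1 (mod 37) ✓
Therefore the multiplicative order of 35 modulo 37 is 36.

36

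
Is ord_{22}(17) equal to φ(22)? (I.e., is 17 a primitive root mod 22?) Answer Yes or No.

φ(22) = φ(2)·φ(11) = 1·10 = 10 = 2 · 5.
It suffices to check that the order of 17 is not a proper divisor of 10: compute 17^(10/q) for q ∈ {2, 5}.
17^5 ≡ 21 (mod 22)  [q = 2: ≢ 1 ✓]
17^2 ≡ 3 (mod 22)  [q = 5: ≢ 1 ✓]
None equal 1, so ord_22(17) = 10: 17 is a primitive root.

Yes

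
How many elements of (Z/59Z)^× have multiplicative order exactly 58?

28

φ(59) = 59 − 1 = 58 = 2 · 29.
(Z/59Z)^× is cyclic (|G| = 58); a cyclic group of order m has exactly φ(d) elements of each order d | m, and none otherwise.
58 = 2 · 29 divides 58, and φ(58) = 28.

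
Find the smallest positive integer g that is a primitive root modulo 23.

5

φ(23) = 23 − 1 = 22 = 2 · 11.
g is a primitive root iff g^(22/q) ≢ 1 (mod 23) for each prime q ∈ {2, 11}.
g = 2: 2^11 ≡ 1 — hits 1, so not a primitive root.
g = 3: 3^11 ≡ 1 — hits 1, so not a primitive root.
g = 4: 4^11 ≡ 1 — hits 1, so not a primitive root.
g = 5: 5^11 ≡ 22; 5^2 ≡ 2 — none is 1, so 5 is a primitive root.
The smallest primitive root modulo 23 is 5.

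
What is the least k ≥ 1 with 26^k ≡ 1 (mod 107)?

106

Since 26 ∈ (Z/107Z)^×, its order divides φ(107) = 107 − 1 = 106 = 2 · 53.
Divisors of 106: 1, 2, 53, 106.
Check 26^d mod 107 for each divisor in increasing order:
26^1 ≡ 26 (mod 107)
26^2 ≡ 34 (mod 107)
26^53 ≡ 106 (mod 107)
26^106 ≡ 1 (mod 107) ✓
Therefore the multiplicative order of 26 modulo 107 is 106.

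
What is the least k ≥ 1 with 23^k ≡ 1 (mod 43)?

21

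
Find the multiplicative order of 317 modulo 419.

ord(317) | φ(419) = 419 − 1 = 418 = 2 · 11 · 19.
Divisors of 418: 1, 2, 11, 19, 22, 38, 209, 418.
Compute 317^d (mod 419) for the divisors d until we hit 1:
317^1 ≡ 317 (mod 419)
317^2 ≡ 348 (mod 419)
317^11 ≡ 418 (mod 419)
317^19 ≡ 250 (mod 419)
317^22 ≡ 1 (mod 419) ✓
Hence ord(317) = 22.

22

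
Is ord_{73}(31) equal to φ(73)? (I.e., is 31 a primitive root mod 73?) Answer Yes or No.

φ(73) = 73 − 1 = 72 = 2^3 · 3^2.
An element g generates (Z/73Z)^× iff g^(72/q) ≢ 1 (mod 73) for each prime q ∈ {2, 3}.
31^36 ≡ 72 (mod 73)  [q = 2: ≢ 1 ✓]
31^24 ≡ 64 (mod 73)  [q = 3: ≢ 1 ✓]
All checks pass, so 31 has order 72 and is a primitive root modulo 73.

Yes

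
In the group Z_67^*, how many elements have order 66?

φ(67) = 67 − 1 = 66 = 2 · 3 · 11.
In a cyclic group of order 66, there are φ(d) elements of order d for each divisor d of 66, and zero for non-divisors.
66 = 2 · 3 · 11 divides 66, and φ(66) = 20.

20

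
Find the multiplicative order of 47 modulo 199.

By Lagrange's theorem, ord_199(47) divides φ(199) = 199 − 1 = 198 = 2 · 3^2 · 11.
Divisors of 198: 1, 2, 3, 6, 9, 11, 18, 22, 33, 66, 99, 198.
Test each divisor d:
47^1 ≡ 47
47^2 ≡ 20
47^3 ≡ 144
47^6 ≡ 40
47^9 ≡ 188
47^11 ≡ 178
47^18 ≡ 121
47^22 ≡ 43
47^33 ≡ 92
47^66 ≡ 106
47^99 ≡ 1
Therefore the multiplicative order of 47 modulo 199 is 99.

99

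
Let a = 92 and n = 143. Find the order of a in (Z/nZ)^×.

By Lagrange's theorem, ord_143(92) divides φ(143) = φ(11·13) = (11−1)·(13−1) = 10·12 = 120 = 2^3 · 3 · 5.
Divisors of 120: 1, 2, 3, 4, 5, 6, 8, 10, 12, 15, 20, 24, 30, 40, 60, 120.
Compute 92^d (mod 143) for the divisors d until we hit 1:
92^1 ≡ 92 (mod 143)
92^2 ≡ 27 (mod 143)
92^3 ≡ 53 (mod 143)
92^4 ≡ 14 (mod 143)
92^5 ≡ 1 (mod 143) ✓
Hence ord(92) = 5.

5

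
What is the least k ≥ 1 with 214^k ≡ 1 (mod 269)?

67

By Lagrange's theorem, ord_269(214) divides φ(269) = 269 − 1 = 268 = 2^2 · 67.
Divisors of 268: 1, 2, 4, 67, 134, 268.
Test each divisor d:
214^1 ≡ 214 (mod 269)
214^2 ≡ 66 (mod 269)
214^4 ≡ 52 (mod 269)
214^67 ≡ 1 (mod 269) ✓
Hence ord(214) = 67.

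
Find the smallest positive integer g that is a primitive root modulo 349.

2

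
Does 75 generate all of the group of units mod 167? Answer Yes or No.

No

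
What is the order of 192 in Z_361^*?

ord(192) | φ(361) = φ(19^2) = 19·(19−1) = 342 = 2 · 3^2 · 19.
Divisors of 342: 1, 2, 3, 6, 9, 18, 19, 38, 57, 114, 171, 342.
Test each divisor d:
192^1 ≡ 192 (mod 361)
192^2 ≡ 42 (mod 361)
192^3 ≡ 122 (mod 361)
192^6 ≡ 83 (mod 361)
192^9 ≡ 18 (mod 361)
192^18 ≡ 324 (mod 361)
192^19 ≡ 116 (mod 361)
192^38 ≡ 99 (mod 361)
192^57 ≡ 293 (mod 361)
192^114 ≡ 292 (mod 361)
192^171 ≡ 360 (mod 361)
192^342 ≡ 1 (mod 361) ✓
Hence ord(192) = 342.

342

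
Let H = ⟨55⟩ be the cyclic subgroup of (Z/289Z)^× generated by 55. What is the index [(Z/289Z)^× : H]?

4

By Lagrange's theorem, ord_289(55) divides φ(289) = φ(17^2) = 17·(17−1) = 272 = 2^4 · 17.
Divisors of 272: 1, 2, 4, 8, 16, 17, 34, 68, 136, 272.
Evaluate successive powers at the divisors of 272:
55^1 ≡ 55 (mod 289)
55^2 ≡ 135 (mod 289)
55^4 ≡ 18 (mod 289)
55^8 ≡ 35 (mod 289)
55^16 ≡ 69 (mod 289)
55^17 ≡ 38 (mod 289)
55^34 ≡ 288 (mod 289)
55^68 ≡ 1 (mod 289) ✓
So ord_289(55) = 68, hence |⟨55⟩| = 68.
The index is φ(289) / ord(55) = 272 / 68 = 4.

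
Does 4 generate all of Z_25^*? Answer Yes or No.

No

φ(25) = φ(5^2) = 5·(5−1) = 20 = 2^2 · 5.
Test 4^(20/q) mod 25 for each prime factor q of 20:
4^10 ≡ 1 (mod 25)  [q = 2: ≡ 1 ✗]
4^4 ≡ 6 (mod 25)  [q = 5: ≢ 1 ✓]
4^10 ≡ 1 shows ord(4) | 10, strictly less than φ(25); not a primitive root.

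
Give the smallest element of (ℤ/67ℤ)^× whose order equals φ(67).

2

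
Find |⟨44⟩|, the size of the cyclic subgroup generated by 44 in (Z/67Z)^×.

66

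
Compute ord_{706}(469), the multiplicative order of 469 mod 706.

The order of 469 must divide φ(706) = φ(2)·φ(353) = 1·352 = 352 = 2^5 · 11.
Divisors of 352: 1, 2, 4, 8, 11, 16, 22, 32, 44, 88, 176, 352.
Compute 469^d (mod 706) for the divisors d until we hit 1:
469^1 ≡ 469
469^2 ≡ 395
469^4 ≡ 705
469^8 ≡ 1
Therefore the multiplicative order of 469 modulo 706 is 8.

8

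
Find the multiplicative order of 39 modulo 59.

The order of 39 must divide φ(59) = 59 − 1 = 58 = 2 · 29.
Divisors of 58: 1, 2, 29, 58.
Check 39^d mod 59 for each divisor in increasing order:
39^1 ≡ 39
39^2 ≡ 46
39^29 ≡ 58
39^58 ≡ 1
The smallest such exponent is 58, so the order of 39 is 58.

58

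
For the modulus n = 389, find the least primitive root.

φ(389) = 389 − 1 = 388 = 2^2 · 97.
Test candidates g = 2, 3, … against the prime factors q ∈ {2, 97} of φ(389): g is a generator iff g^(388/q) ≢ 1 for every such q.
g = 2: 2^194 ≡ 388; 2^4 ≡ 16 — none is 1, so 2 is a primitive root.
Hence the least primitive root of 389 is 2.

2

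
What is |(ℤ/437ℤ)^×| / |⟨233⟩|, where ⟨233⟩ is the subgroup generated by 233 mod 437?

4

Since 233 ∈ (Z/437Z)^×, its order divides φ(437) = φ(19·23) = (19−1)·(23−1) = 18·22 = 396 = 2^2 · 3^2 · 11.
Divisors of 396: 1, 2, 3, 4, 6, 9, 11, 12, 18, 22, 33, 36, 44, 66, 99, 132, 198, 396.
Check 233^d mod 437 for each divisor in increasing order:
233^1 ≡ 233 (mod 437)
233^2 ≡ 101 (mod 437)
233^3 ≡ 372 (mod 437)
233^4 ≡ 150 (mod 437)
233^6 ≡ 292 (mod 437)
233^9 ≡ 248 (mod 437)
233^11 ≡ 139 (mod 437)
233^12 ≡ 49 (mod 437)
233^18 ≡ 324 (mod 437)
233^22 ≡ 93 (mod 437)
233^33 ≡ 254 (mod 437)
233^36 ≡ 96 (mod 437)
233^44 ≡ 346 (mod 437)
233^66 ≡ 277 (mod 437)
233^99 ≡ 1 (mod 437) ✓
The order of 233 is 99, so the subgroup it generates has 99 elements.
Index = |(Z/437Z)^×| / |⟨233⟩| = 396 / 99 = 4.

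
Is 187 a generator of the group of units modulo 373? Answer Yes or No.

φ(373) = 373 − 1 = 372 = 2^2 · 3 · 31.
187 is a primitive root mod 373 iff 187^(φ(373)/q) ≢ 1 for every prime q | φ(373), i.e. q ∈ {2, 3, 31}.
187^186 ≡ 372 (mod 373)  [q = 2: ≢ 1 ✓]
187^124 ≡ 88 (mod 373)  [q = 3: ≢ 1 ✓]
187^12 ≡ 213 (mod 373)  [q = 31: ≢ 1 ✓]
All checks pass, so 187 has order 372 and is a primitive root modulo 373.

Yes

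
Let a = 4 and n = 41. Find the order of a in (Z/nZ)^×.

ord(4) | φ(41) = 41 − 1 = 40 = 2^3 · 5.
Divisors of 40: 1, 2, 4, 5, 8, 10, 20, 40.
Evaluate successive powers at the divisors of 40:
4^1 ≡ 4
4^2 ≡ 16
4^4 ≡ 10
4^5 ≡ 40
4^8 ≡ 18
4^10 ≡ 1
So ord_41(4) = 10.

10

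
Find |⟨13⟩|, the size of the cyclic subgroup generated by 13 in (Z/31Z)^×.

By Lagrange's theorem, ord_31(13) divides φ(31) = 31 − 1 = 30 = 2 · 3 · 5.
Divisors of 30: 1, 2, 3, 5, 6, 10, 15, 30.
Evaluate successive powers at the divisors of 30:
13^1 ≡ 13 (mod 31)
13^2 ≡ 14 (mod 31)
13^3 ≡ 27 (mod 31)
13^5 ≡ 6 (mod 31)
13^6 ≡ 16 (mod 31)
13^10 ≡ 5 (mod 31)
13^15 ≡ 30 (mod 31)
13^30 ≡ 1 (mod 31) ✓
Therefore the multiplicative order of 13 modulo 31 is 30.

30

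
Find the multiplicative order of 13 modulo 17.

4

Since 13 ∈ (Z/17Z)^×, its order divides φ(17) = 17 − 1 = 16 = 2^4.
Divisors of 16: 1, 2, 4, 8, 16.
Check 13^d mod 17 for each divisor in increasing order:
13^1 ≡ 13 (mod 17)
13^2 ≡ 16 (mod 17)
13^4 ≡ 1 (mod 17) ✓
The smallest such exponent is 4, so the order of 13 is 4.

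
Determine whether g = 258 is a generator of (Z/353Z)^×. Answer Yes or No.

φ(353) = 353 − 1 = 352 = 2^5 · 11.
258 is a primitive root mod 353 iff 258^(φ(353)/q) ≢ 1 for every prime q | φ(353), i.e. q ∈ {2, 11}.
258^176 ≡ 352 (mod 353)  [q = 2: ≢ 1 ✓]
258^32 ≡ 231 (mod 353)  [q = 11: ≢ 1 ✓]
Every test exponent gives a nontrivial residue, hence 258 generates the full group.

Yes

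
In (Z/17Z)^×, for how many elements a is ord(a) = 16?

8

φ(17) = 17 − 1 = 16 = 2^4.
In a cyclic group of order 16, there are φ(d) elements of order d for each divisor d of 16, and zero for non-divisors.
16 = 2^4 divides 16, and φ(16) = 8.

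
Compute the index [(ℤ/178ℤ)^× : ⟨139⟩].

Since 139 ∈ (Z/178Z)^×, its order divides φ(178) = φ(2)·φ(89) = 1·88 = 88 = 2^3 · 11.
Divisors of 88: 1, 2, 4, 8, 11, 22, 44, 88.
Check 139^d mod 178 for each divisor in increasing order:
139^1 ≡ 139
139^2 ≡ 97
139^4 ≡ 153
139^8 ≡ 91
139^11 ≡ 177
139^22 ≡ 1
So ord_178(139) = 22, hence |⟨139⟩| = 22.
[(Z/178Z)^× : ⟨139⟩] = 88/22 = 4.

4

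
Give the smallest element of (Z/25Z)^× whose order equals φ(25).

φ(25) = φ(5^2) = 5·(5−1) = 20 = 2^2 · 5.
Test candidates g = 2, 3, … against the prime factors q ∈ {2, 5} of φ(25): g is a generator iff g^(20/q) ≢ 1 for every such q.
g = 2: 2^10 ≡ 24; 2^4 ≡ 16 — none is 1, so 2 is a primitive root.
Hence the least primitive root of 25 is 2.

2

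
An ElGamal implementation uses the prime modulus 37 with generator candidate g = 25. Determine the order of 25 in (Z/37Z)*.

18

Since 25 ∈ (Z/37Z)^×, its order divides φ(37) = 37 − 1 = 36 = 2^2 · 3^2.
Divisors of 36: 1, 2, 3, 4, 6, 9, 12, 18, 36.
Check 25^d mod 37 for each divisor in increasing order:
25^1 ≡ 25 (mod 37)
25^2 ≡ 33 (mod 37)
25^3 ≡ 11 (mod 37)
25^4 ≡ 16 (mod 37)
25^6 ≡ 10 (mod 37)
25^9 ≡ 36 (mod 37)
25^12 ≡ 26 (mod 37)
25^18 ≡ 1 (mod 37) ✓
So ord_37(25) = 18.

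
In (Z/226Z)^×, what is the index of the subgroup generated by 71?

By Lagrange's theorem, ord_226(71) divides φ(226) = φ(2)·φ(113) = 1·112 = 112 = 2^4 · 7.
Divisors of 112: 1, 2, 4, 7, 8, 14, 16, 28, 56, 112.
Evaluate successive powers at the divisors of 112:
71^1 ≡ 71
71^2 ≡ 69
71^4 ≡ 15
71^7 ≡ 35
71^8 ≡ 225
71^14 ≡ 95
71^16 ≡ 1
The order of 71 is 16, so the subgroup it generates has 16 elements.
The index is φ(226) / ord(71) = 112 / 16 = 7.

7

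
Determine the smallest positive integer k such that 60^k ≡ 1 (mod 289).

By Lagrange's theorem, ord_289(60) divides φ(289) = φ(17^2) = 17·(17−1) = 272 = 2^4 · 17.
Divisors of 272: 1, 2, 4, 8, 16, 17, 34, 68, 136, 272.
Test each divisor d:
60^1 ≡ 60 (mod 289)
60^2 ≡ 132 (mod 289)
60^4 ≡ 84 (mod 289)
60^8 ≡ 120 (mod 289)
60^16 ≡ 239 (mod 289)
60^17 ≡ 179 (mod 289)
60^34 ≡ 251 (mod 289)
60^68 ≡ 288 (mod 289)
60^136 ≡ 1 (mod 289) ✓
So ord_289(60) = 136.

136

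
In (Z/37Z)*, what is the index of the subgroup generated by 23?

ord(23) | φ(37) = 37 − 1 = 36 = 2^2 · 3^2.
Divisors of 36: 1, 2, 3, 4, 6, 9, 12, 18, 36.
Test each divisor d:
23^1 ≡ 23 (mod 37)
23^2 ≡ 11 (mod 37)
23^3 ≡ 31 (mod 37)
23^4 ≡ 10 (mod 37)
23^6 ≡ 36 (mod 37)
23^9 ≡ 6 (mod 37)
23^12 ≡ 1 (mod 37) ✓
So ord_37(23) = 12, hence |⟨23⟩| = 12.
The index is φ(37) / ord(23) = 36 / 12 = 3.

3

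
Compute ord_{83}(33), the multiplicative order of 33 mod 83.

By Lagrange's theorem, ord_83(33) divides φ(83) = 83 − 1 = 82 = 2 · 41.
Divisors of 82: 1, 2, 41, 82.
Compute 33^d (mod 83) for the divisors d until we hit 1:
33^1 ≡ 33
33^2 ≡ 10
33^41 ≡ 1
Hence ord(33) = 41.

41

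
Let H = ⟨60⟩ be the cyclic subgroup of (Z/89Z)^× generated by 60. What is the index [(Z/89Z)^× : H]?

1

ord(60) | φ(89) = 89 − 1 = 88 = 2^3 · 11.
Divisors of 88: 1, 2, 4, 8, 11, 22, 44, 88.
Check 60^d mod 89 for each divisor in increasing order:
60^1 ≡ 60 (mod 89)
60^2 ≡ 40 (mod 89)
60^4 ≡ 87 (mod 89)
60^8 ≡ 4 (mod 89)
60^11 ≡ 77 (mod 89)
60^22 ≡ 55 (mod 89)
60^44 ≡ 88 (mod 89)
60^88 ≡ 1 (mod 89) ✓
Thus |⟨60⟩| = ord(60) = 88.
Index = |(Z/89Z)^×| / |⟨60⟩| = 88 / 88 = 1.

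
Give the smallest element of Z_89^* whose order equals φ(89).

φ(89) = 89 − 1 = 88 = 2^3 · 11.
Test candidates g = 2, 3, … against the prime factors q ∈ {2, 11} of φ(89): g is a generator iff g^(88/q) ≢ 1 for every such q.
g = 2: 2^44 ≡ 1 — hits 1, so not a primitive root.
g = 3: 3^44 ≡ 88; 3^8 ≡ 64 — none is 1, so 3 is a primitive root.
So 3 is the smallest generator of (Z/89Z)^×.

3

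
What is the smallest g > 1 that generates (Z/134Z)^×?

7

φ(134) = φ(2)·φ(67) = 1·66 = 66 = 2 · 3 · 11.
Test candidates g = 2, 3, … against the prime factors q ∈ {2, 3, 11} of φ(134): g is a generator iff g^(66/q) ≢ 1 for every such q.
g = 2: gcd(2, 134) = 2 > 1, not a unit — skip.
g = 3: 3^33 ≡ 133; 3^22 ≡ 1 — hits 1, so not a primitive root.
g = 4: gcd(4, 134) = 2 > 1, not a unit — skip.
g = 5: 5^33 ≡ 133; 5^22 ≡ 1 — hits 1, so not a primitive root.
g = 6: gcd(6, 134) = 2 > 1, not a unit — skip.
g = 7: 7^33 ≡ 133; 7^22 ≡ 29; 7^6 ≡ 131 — none is 1, so 7 is a primitive root.
The smallest primitive root modulo 134 is 7.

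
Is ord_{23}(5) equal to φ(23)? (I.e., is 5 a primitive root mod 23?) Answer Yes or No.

Yes

φ(23) = 23 − 1 = 22 = 2 · 11.
An element g generates (Z/23Z)^× iff g^(22/q) ≢ 1 (mod 23) for each prime q ∈ {2, 11}.
5^11 ≡ 22 (mod 23)  [q = 2: ≢ 1 ✓]
5^2 ≡ 2 (mod 23)  [q = 11: ≢ 1 ✓]
Every test exponent gives a nontrivial residue, hence 5 generates the full group.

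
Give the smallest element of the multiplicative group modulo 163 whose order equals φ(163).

2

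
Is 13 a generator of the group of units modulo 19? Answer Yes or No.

Yes

φ(19) = 19 − 1 = 18 = 2 · 3^2.
It suffices to check that the order of 13 is not a proper divisor of 18: compute 13^(18/q) for q ∈ {2, 3}.
13^9 ≡ 18 (mod 19)  [q = 2: ≢ 1 ✓]
13^6 ≡ 11 (mod 19)  [q = 3: ≢ 1 ✓]
None equal 1, so ord_19(13) = 18: 13 is a primitive root.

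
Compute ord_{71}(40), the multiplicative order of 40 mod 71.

Since 40 ∈ (Z/71Z)^×, its order divides φ(71) = 71 − 1 = 70 = 2 · 5 · 7.
Divisors of 70: 1, 2, 5, 7, 10, 14, 35, 70.
Check 40^d mod 71 for each divisor in increasing order:
40^1 ≡ 40
40^2 ≡ 38
40^5 ≡ 37
40^7 ≡ 57
40^10 ≡ 20
40^14 ≡ 54
40^35 ≡ 1
The smallest such exponent is 35, so the order of 40 is 35.

35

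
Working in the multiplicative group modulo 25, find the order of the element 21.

5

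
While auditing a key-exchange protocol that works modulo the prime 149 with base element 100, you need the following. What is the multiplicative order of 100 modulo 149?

The order of 100 must divide φ(149) = 149 − 1 = 148 = 2^2 · 37.
Divisors of 148: 1, 2, 4, 37, 74, 148.
Test each divisor d:
100^1 ≡ 100 (mod 149)
100^2 ≡ 17 (mod 149)
100^4 ≡ 140 (mod 149)
100^37 ≡ 148 (mod 149)
100^74 ≡ 1 (mod 149) ✓
So ord_149(100) = 74.

74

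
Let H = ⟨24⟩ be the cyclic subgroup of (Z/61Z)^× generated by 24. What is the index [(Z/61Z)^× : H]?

3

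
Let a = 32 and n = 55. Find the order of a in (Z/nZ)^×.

4

ord(32) | φ(55) = φ(5·11) = (5−1)·(11−1) = 4·10 = 40 = 2^3 · 5.
Divisors of 40: 1, 2, 4, 5, 8, 10, 20, 40.
Compute 32^d (mod 55) for the divisors d until we hit 1:
32^1 ≡ 32 (mod 55)
32^2 ≡ 34 (mod 55)
32^4 ≡ 1 (mod 55) ✓
Hence ord(32) = 4.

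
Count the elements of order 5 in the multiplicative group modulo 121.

4

φ(121) = φ(11^2) = 11·(11−1) = 110 = 2 · 5 · 11.
(Z/121Z)^× is cyclic (|G| = 110); a cyclic group of order m has exactly φ(d) elements of each order d | m, and none otherwise.
5 | 110, and φ(5) = 5 − 1 = 4.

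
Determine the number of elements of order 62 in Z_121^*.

0

φ(121) = φ(11^2) = 11·(11−1) = 110 = 2 · 5 · 11.
(Z/121Z)^× is cyclic (|G| = 110); a cyclic group of order m has exactly φ(d) elements of each order d | m, and none otherwise.
Here 110 is not a multiple of 62, so there are no elements of order 62.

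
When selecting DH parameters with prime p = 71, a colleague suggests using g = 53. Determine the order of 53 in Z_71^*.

ord(53) | φ(71) = 71 − 1 = 70 = 2 · 5 · 7.
Divisors of 70: 1, 2, 5, 7, 10, 14, 35, 70.
Compute 53^d (mod 71) for the divisors d until we hit 1:
53^1 ≡ 53 (mod 71)
53^2 ≡ 40 (mod 71)
53^5 ≡ 26 (mod 71)
53^7 ≡ 46 (mod 71)
53^10 ≡ 37 (mod 71)
53^14 ≡ 57 (mod 71)
53^35 ≡ 70 (mod 71)
53^70 ≡ 1 (mod 71) ✓
So ord_71(53) = 70.

70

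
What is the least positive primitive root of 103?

5

φ(103) = 103 − 1 = 102 = 2 · 3 · 17.
g is a primitive root iff g^(102/q) ≢ 1 (mod 103) for each prime q ∈ {2, 3, 17}.
g = 2: 2^51 ≡ 1 — hits 1, so not a primitive root.
g = 3: 3^51 ≡ 102; 3^34 ≡ 1 — hits 1, so not a primitive root.
g = 4: 4^51 ≡ 1 — hits 1, so not a primitive root.
g = 5: 5^51 ≡ 102; 5^34 ≡ 56; 5^6 ≡ 72 — none is 1, so 5 is a primitive root.
Hence the least primitive root of 103 is 5.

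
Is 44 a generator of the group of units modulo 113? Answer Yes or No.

No

φ(113) = 113 − 1 = 112 = 2^4 · 7.
44 is a primitive root mod 113 iff 44^(φ(113)/q) ≢ 1 for every prime q | φ(113), i.e. q ∈ {2, 7}.
44^56 ≡ 1 (mod 113)  [q = 2: ≡ 1 ✗]
44^16 ≡ 1 (mod 113)  [q = 7: ≡ 1 ✗]
Since 44^56 ≡ 1, the order of 44 divides 56 < 112, so 44 is not a primitive root.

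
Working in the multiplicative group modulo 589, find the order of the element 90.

90

The order of 90 must divide φ(589) = φ(19·31) = (19−1)·(31−1) = 18·30 = 540 = 2^2 · 3^3 · 5.
Divisors of 540: 1, 2, 3, 4, 5, 6, 9, 10, 12, 15, 18, 20, 27, 30, 36, 45, 54, 60, 90, 108, 135, 180, 270, 540.
Test each divisor d:
90^1 ≡ 90 (mod 589)
90^2 ≡ 443 (mod 589)
90^3 ≡ 407 (mod 589)
90^4 ≡ 112 (mod 589)
90^5 ≡ 67 (mod 589)
90^6 ≡ 140 (mod 589)
90^9 ≡ 436 (mod 589)
90^10 ≡ 366 (mod 589)
90^12 ≡ 163 (mod 589)
90^15 ≡ 373 (mod 589)
90^18 ≡ 438 (mod 589)
90^20 ≡ 253 (mod 589)
90^27 ≡ 132 (mod 589)
90^30 ≡ 125 (mod 589)
90^36 ≡ 419 (mod 589)
90^45 ≡ 94 (mod 589)
90^54 ≡ 343 (mod 589)
90^60 ≡ 311 (mod 589)
90^90 ≡ 1 (mod 589) ✓
Therefore the multiplicative order of 90 modulo 589 is 90.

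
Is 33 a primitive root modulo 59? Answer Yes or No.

φ(59) = 59 − 1 = 58 = 2 · 29.
An element g generates (Z/59Z)^× iff g^(58/q) ≢ 1 (mod 59) for each prime q ∈ {2, 29}.
33^29 ≡ 58 (mod 59)  [q = 2: ≢ 1 ✓]
33^2 ≡ 27 (mod 59)  [q = 29: ≢ 1 ✓]
Every test exponent gives a nontrivial residue, hence 33 generates the full group.

Yes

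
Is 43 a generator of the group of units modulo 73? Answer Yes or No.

φ(73) = 73 − 1 = 72 = 2^3 · 3^2.
It suffices to check that the order of 43 is not a proper divisor of 72: compute 43^(72/q) for q ∈ {2, 3}.
43^36 ≡ 72 (mod 73)  [q = 2: ≢ 1 ✓]
43^24 ≡ 1 (mod 73)  [q = 3: ≡ 1 ✗]
43^24 ≡ 1 shows ord(43) | 24, strictly less than φ(73); not a primitive root.

No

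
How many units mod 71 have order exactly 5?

4

φ(71) = 71 − 1 = 70 = 2 · 5 · 7.
Since (Z/71Z)^× is cyclic of order 70, the number of elements of order d is φ(d) when d | 70 and 0 otherwise.
5 | 70, and φ(5) = 5 − 1 = 4.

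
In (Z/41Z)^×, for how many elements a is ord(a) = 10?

4

φ(41) = 41 − 1 = 40 = 2^3 · 5.
(Z/41Z)^× is cyclic (|G| = 40); a cyclic group of order m has exactly φ(d) elements of each order d | m, and none otherwise.
10 = 2 · 5 divides 40, and φ(10) = 4.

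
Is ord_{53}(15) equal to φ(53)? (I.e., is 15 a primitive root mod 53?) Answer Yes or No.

No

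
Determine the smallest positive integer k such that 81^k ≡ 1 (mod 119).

12

Since 81 ∈ (Z/119Z)^×, its order divides φ(119) = φ(7·17) = (7−1)·(17−1) = 6·16 = 96 = 2^5 · 3.
Divisors of 96: 1, 2, 3, 4, 6, 8, 12, 16, 24, 32, 48, 96.
Evaluate successive powers at the divisors of 96:
81^1 ≡ 81
81^2 ≡ 16
81^3 ≡ 106
81^4 ≡ 18
81^6 ≡ 50
81^8 ≡ 86
81^12 ≡ 1
The smallest such exponent is 12, so the order of 81 is 12.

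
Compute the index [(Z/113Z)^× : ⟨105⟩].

By Lagrange's theorem, ord_113(105) divides φ(113) = 113 − 1 = 112 = 2^4 · 7.
Divisors of 112: 1, 2, 4, 7, 8, 14, 16, 28, 56, 112.
Evaluate successive powers at the divisors of 112:
105^1 ≡ 105 (mod 113)
105^2 ≡ 64 (mod 113)
105^4 ≡ 28 (mod 113)
105^7 ≡ 15 (mod 113)
105^8 ≡ 106 (mod 113)
105^14 ≡ 112 (mod 113)
105^16 ≡ 49 (mod 113)
105^28 ≡ 1 (mod 113) ✓
Thus |⟨105⟩| = ord(105) = 28.
[(Z/113Z)^× : ⟨105⟩] = 112/28 = 4.

4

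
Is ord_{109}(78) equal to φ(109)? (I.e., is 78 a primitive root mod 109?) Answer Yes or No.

No

φ(109) = 109 − 1 = 108 = 2^2 · 3^3.
Test 78^(108/q) mod 109 for each prime factor q of 108:
78^54 ≡ 1 (mod 109)  [q = 2: ≡ 1 ✗]
78^36 ≡ 45 (mod 109)  [q = 3: ≢ 1 ✓]
78^54 ≡ 1 shows ord(78) | 54, strictly less than φ(109); not a primitive root.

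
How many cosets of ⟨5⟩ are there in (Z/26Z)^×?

The order of 5 must divide φ(26) = φ(2)·φ(13) = 1·12 = 12 = 2^2 · 3.
Divisors of 12: 1, 2, 3, 4, 6, 12.
Test each divisor d:
5^1 ≡ 5 (mod 26)
5^2 ≡ 25 (mod 26)
5^3 ≡ 21 (mod 26)
5^4 ≡ 1 (mod 26) ✓
Thus |⟨5⟩| = ord(5) = 4.
[(Z/26Z)^× : ⟨5⟩] = 12/4 = 3.

3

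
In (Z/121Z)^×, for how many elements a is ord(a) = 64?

φ(121) = φ(11^2) = 11·(11−1) = 110 = 2 · 5 · 11.
In a cyclic group of order 110, there are φ(d) elements of order d for each divisor d of 110, and zero for non-divisors.
Since 64 ∤ 110, the count is 0.

0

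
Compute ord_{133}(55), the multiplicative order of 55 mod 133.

By Lagrange's theorem, ord_133(55) divides φ(133) = φ(7·19) = (7−1)·(19−1) = 6·18 = 108 = 2^2 · 3^3.
Divisors of 108: 1, 2, 3, 4, 6, 9, 12, 18, 27, 36, 54, 108.
Evaluate successive powers at the divisors of 108:
55^1 ≡ 55
55^2 ≡ 99
55^3 ≡ 125
55^4 ≡ 92
55^6 ≡ 64
55^9 ≡ 20
55^12 ≡ 106
55^18 ≡ 1
So ord_133(55) = 18.

18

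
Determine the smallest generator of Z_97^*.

φ(97) = 97 − 1 = 96 = 2^5 · 3.
g is a primitive root iff g^(96/q) ≢ 1 (mod 97) for each prime q ∈ {2, 3}.
g = 2: 2^48 ≡ 1 — hits 1, so not a primitive root.
g = 3: 3^48 ≡ 1 — hits 1, so not a primitive root.
g = 4: 4^48 ≡ 1 — hits 1, so not a primitive root.
g = 5: 5^48 ≡ 96; 5^32 ≡ 35 — none is 1, so 5 is a primitive root.
Hence the least primitive root of 97 is 5.

5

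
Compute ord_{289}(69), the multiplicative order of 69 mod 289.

17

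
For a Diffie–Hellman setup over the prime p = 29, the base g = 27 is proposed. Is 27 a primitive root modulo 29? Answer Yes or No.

Yes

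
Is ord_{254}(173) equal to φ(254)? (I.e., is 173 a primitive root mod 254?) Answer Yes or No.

φ(254) = φ(2)·φ(127) = 1·126 = 126 = 2 · 3^2 · 7.
An element g generates (Z/254Z)^× iff g^(126/q) ≢ 1 (mod 254) for each prime q ∈ {2, 3, 7}.
173^63 ≡ 253 (mod 254)  [q = 2: ≢ 1 ✓]
173^42 ≡ 107 (mod 254)  [q = 3: ≢ 1 ✓]
173^18 ≡ 129 (mod 254)  [q = 7: ≢ 1 ✓]
All checks pass, so 173 has order 126 and is a primitive root modulo 254.

Yes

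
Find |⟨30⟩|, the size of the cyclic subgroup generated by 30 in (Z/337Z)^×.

16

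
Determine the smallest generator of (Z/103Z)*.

5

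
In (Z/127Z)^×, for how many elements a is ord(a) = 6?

2

φ(127) = 127 − 1 = 126 = 2 · 3^2 · 7.
In a cyclic group of order 126, there are φ(d) elements of order d for each divisor d of 126, and zero for non-divisors.
6 = 2 · 3 divides 126, and φ(6) = 2.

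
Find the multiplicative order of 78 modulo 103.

102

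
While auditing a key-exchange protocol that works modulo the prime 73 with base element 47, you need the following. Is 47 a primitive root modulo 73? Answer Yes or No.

φ(73) = 73 − 1 = 72 = 2^3 · 3^2.
It suffices to check that the order of 47 is not a proper divisor of 72: compute 47^(72/q) for q ∈ {2, 3}.
47^36 ≡ 72 (mod 73)  [q = 2: ≢ 1 ✓]
47^24 ≡ 8 (mod 73)  [q = 3: ≢ 1 ✓]
All checks pass, so 47 has order 72 and is a primitive root modulo 73.

Yes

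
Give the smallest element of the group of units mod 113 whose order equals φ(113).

3

φ(113) = 113 − 1 = 112 = 2^4 · 7.
Test candidates g = 2, 3, … against the prime factors q ∈ {2, 7} of φ(113): g is a generator iff g^(112/q) ≢ 1 for every such q.
g = 2: 2^56 ≡ 1 — hits 1, so not a primitive root.
g = 3: 3^56 ≡ 112; 3^16 ≡ 49 — none is 1, so 3 is a primitive root.
The smallest primitive root modulo 113 is 3.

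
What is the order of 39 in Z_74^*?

36

Since 39 ∈ (Z/74Z)^×, its order divides φ(74) = φ(2)·φ(37) = 1·36 = 36 = 2^2 · 3^2.
Divisors of 36: 1, 2, 3, 4, 6, 9, 12, 18, 36.
Test each divisor d:
39^1 ≡ 39 (mod 74)
39^2 ≡ 41 (mod 74)
39^3 ≡ 45 (mod 74)
39^4 ≡ 53 (mod 74)
39^6 ≡ 27 (mod 74)
39^9 ≡ 31 (mod 74)
39^12 ≡ 63 (mod 74)
39^18 ≡ 73 (mod 74)
39^36 ≡ 1 (mod 74) ✓
So ord_74(39) = 36.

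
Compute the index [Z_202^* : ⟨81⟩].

4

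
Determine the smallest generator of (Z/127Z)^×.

3

φ(127) = 127 − 1 = 126 = 2 · 3^2 · 7.
g is a primitive root iff g^(126/q) ≢ 1 (mod 127) for each prime q ∈ {2, 3, 7}.
g = 2: 2^63 ≡ 1 — hits 1, so not a primitive root.
g = 3: 3^63 ≡ 126; 3^42 ≡ 107; 3^18 ≡ 4 — none is 1, so 3 is a primitive root.
Hence the least primitive root of 127 is 3.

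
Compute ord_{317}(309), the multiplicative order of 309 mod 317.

ord(309) | φ(317) = 317 − 1 = 316 = 2^2 · 79.
Divisors of 316: 1, 2, 4, 79, 158, 316.
Compute 309^d (mod 317) for the divisors d until we hit 1:
309^1 ≡ 309 (mod 317)
309^2 ≡ 64 (mod 317)
309^4 ≡ 292 (mod 317)
309^79 ≡ 203 (mod 317)
309^158 ≡ 316 (mod 317)
309^316 ≡ 1 (mod 317) ✓
Hence ord(309) = 316.

316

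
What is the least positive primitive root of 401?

3

φ(401) = 401 − 1 = 400 = 2^4 · 5^2.
Test candidates g = 2, 3, … against the prime factors q ∈ {2, 5} of φ(401): g is a generator iff g^(400/q) ≢ 1 for every such q.
g = 2: 2^200 ≡ 1 — hits 1, so not a primitive root.
g = 3: 3^200 ≡ 400; 3^80 ≡ 72 — none is 1, so 3 is a primitive root.
The smallest primitive root modulo 401 is 3.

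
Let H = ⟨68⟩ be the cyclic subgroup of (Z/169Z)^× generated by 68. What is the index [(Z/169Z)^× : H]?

4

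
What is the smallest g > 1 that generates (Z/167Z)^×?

5

φ(167) = 167 − 1 = 166 = 2 · 83.
Test candidates g = 2, 3, … against the prime factors q ∈ {2, 83} of φ(167): g is a generator iff g^(166/q) ≢ 1 for every such q.
g = 2: 2^83 ≡ 1 — hits 1, so not a primitive root.
g = 3: 3^83 ≡ 1 — hits 1, so not a primitive root.
g = 4: 4^83 ≡ 1 — hits 1, so not a primitive root.
g = 5: 5^83 ≡ 166; 5^2 ≡ 25 — none is 1, so 5 is a primitive root.
Hence the least primitive root of 167 is 5.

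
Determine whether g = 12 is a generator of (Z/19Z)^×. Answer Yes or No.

φ(19) = 19 − 1 = 18 = 2 · 3^2.
An element g generates (Z/19Z)^× iff g^(18/q) ≢ 1 (mod 19) for each prime q ∈ {2, 3}.
12^9 ≡ 18 (mod 19)  [q = 2: ≢ 1 ✓]
12^6 ≡ 1 (mod 19)  [q = 3: ≡ 1 ✗]
12^6 ≡ 1 shows ord(12) | 6, strictly less than φ(19); not a primitive root.

No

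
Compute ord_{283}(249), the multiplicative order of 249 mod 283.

The order of 249 must divide φ(283) = 283 − 1 = 282 = 2 · 3 · 47.
Divisors of 282: 1, 2, 3, 6, 47, 94, 141, 282.
Check 249^d mod 283 for each divisor in increasing order:
249^1 ≡ 249 (mod 283)
249^2 ≡ 24 (mod 283)
249^3 ≡ 33 (mod 283)
249^6 ≡ 240 (mod 283)
249^47 ≡ 45 (mod 283)
249^94 ≡ 44 (mod 283)
249^141 ≡ 282 (mod 283)
249^282 ≡ 1 (mod 283) ✓
Therefore the multiplicative order of 249 modulo 283 is 282.

282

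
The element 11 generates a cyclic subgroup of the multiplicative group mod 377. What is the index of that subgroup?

By Lagrange's theorem, ord_377(11) divides φ(377) = φ(13·29) = (13−1)·(29−1) = 12·28 = 336 = 2^4 · 3 · 7.
Divisors of 336: 1, 2, 3, 4, 6, 7, 8, 12, 14, 16, 21, 24, 28, 42, 48, 56, 84, 112, 168, 336.
Test each divisor d:
11^1 ≡ 11 (mod 377)
11^2 ≡ 121 (mod 377)
11^3 ≡ 200 (mod 377)
11^4 ≡ 315 (mod 377)
11^6 ≡ 38 (mod 377)
11^7 ≡ 41 (mod 377)
11^8 ≡ 74 (mod 377)
11^12 ≡ 313 (mod 377)
11^14 ≡ 173 (mod 377)
11^16 ≡ 198 (mod 377)
11^21 ≡ 307 (mod 377)
11^24 ≡ 326 (mod 377)
11^28 ≡ 146 (mod 377)
11^42 ≡ 376 (mod 377)
11^48 ≡ 339 (mod 377)
11^56 ≡ 204 (mod 377)
11^84 ≡ 1 (mod 377) ✓
The order of 11 is 84, so the subgroup it generates has 84 elements.
Index = |(Z/377Z)^×| / |⟨11⟩| = 336 / 84 = 4.

4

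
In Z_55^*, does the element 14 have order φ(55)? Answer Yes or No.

No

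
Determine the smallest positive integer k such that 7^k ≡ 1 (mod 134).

The order of 7 must divide φ(134) = φ(2)·φ(67) = 1·66 = 66 = 2 · 3 · 11.
Divisors of 66: 1, 2, 3, 6, 11, 22, 33, 66.
Evaluate successive powers at the divisors of 66:
7^1 ≡ 7 (mod 134)
7^2 ≡ 49 (mod 134)
7^3 ≡ 75 (mod 134)
7^6 ≡ 131 (mod 134)
7^11 ≡ 97 (mod 134)
7^22 ≡ 29 (mod 134)
7^33 ≡ 133 (mod 134)
7^66 ≡ 1 (mod 134) ✓
Hence ord(7) = 66.

66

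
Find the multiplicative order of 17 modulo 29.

4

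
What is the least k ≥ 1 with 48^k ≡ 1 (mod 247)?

Since 48 ∈ (Z/247Z)^×, its order divides φ(247) = φ(13·19) = (13−1)·(19−1) = 12·18 = 216 = 2^3 · 3^3.
Divisors of 216: 1, 2, 3, 4, 6, 8, 9, 12, 18, 24, 27, 36, 54, 72, 108, 216.
Compute 48^d (mod 247) for the divisors d until we hit 1:
48^1 ≡ 48 (mod 247)
48^2 ≡ 81 (mod 247)
48^3 ≡ 183 (mod 247)
48^4 ≡ 139 (mod 247)
48^6 ≡ 144 (mod 247)
48^8 ≡ 55 (mod 247)
48^9 ≡ 170 (mod 247)
48^12 ≡ 235 (mod 247)
48^18 ≡ 1 (mod 247) ✓
The smallest such exponent is 18, so the order of 48 is 18.

18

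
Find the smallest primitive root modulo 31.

3

φ(31) = 31 − 1 = 30 = 2 · 3 · 5.
g is a primitive root iff g^(30/q) ≢ 1 (mod 31) for each prime q ∈ {2, 3, 5}.
g = 2: 2^15 ≡ 1 — hits 1, so not a primitive root.
g = 3: 3^15 ≡ 30; 3^10 ≡ 25; 3^6 ≡ 16 — none is 1, so 3 is a primitive root.
So 3 is the smallest generator of (Z/31Z)^×.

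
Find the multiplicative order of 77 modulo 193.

Since 77 ∈ (Z/193Z)^×, its order divides φ(193) = 193 − 1 = 192 = 2^6 · 3.
Divisors of 192: 1, 2, 3, 4, 6, 8, 12, 16, 24, 32, 48, 64, 96, 192.
Check 77^d mod 193 for each divisor in increasing order:
77^1 ≡ 77 (mod 193)
77^2 ≡ 139 (mod 193)
77^3 ≡ 88 (mod 193)
77^4 ≡ 21 (mod 193)
77^6 ≡ 24 (mod 193)
77^8 ≡ 55 (mod 193)
77^12 ≡ 190 (mod 193)
77^16 ≡ 130 (mod 193)
77^24 ≡ 9 (mod 193)
77^32 ≡ 109 (mod 193)
77^48 ≡ 81 (mod 193)
77^64 ≡ 108 (mod 193)
77^96 ≡ 192 (mod 193)
77^192 ≡ 1 (mod 193) ✓
The smallest such exponent is 192, so the order of 77 is 192.

192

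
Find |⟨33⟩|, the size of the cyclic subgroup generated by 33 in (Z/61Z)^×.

20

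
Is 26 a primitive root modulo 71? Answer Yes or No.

No

φ(71) = 71 − 1 = 70 = 2 · 5 · 7.
It suffices to check that the order of 26 is not a proper divisor of 70: compute 26^(70/q) for q ∈ {2, 5, 7}.
26^35 ≡ 70 (mod 71)  [q = 2: ≢ 1 ✓]
26^14 ≡ 1 (mod 71)  [q = 5: ≡ 1 ✗]
26^10 ≡ 32 (mod 71)  [q = 7: ≢ 1 ✓]
26^14 ≡ 1 shows ord(26) | 14, strictly less than φ(71); not a primitive root.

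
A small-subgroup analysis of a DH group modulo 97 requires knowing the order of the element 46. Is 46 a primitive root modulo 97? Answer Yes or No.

No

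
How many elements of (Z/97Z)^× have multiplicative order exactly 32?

φ(97) = 97 − 1 = 96 = 2^5 · 3.
Since (Z/97Z)^× is cyclic of order 96, the number of elements of order d is φ(d) when d | 96 and 0 otherwise.
32 = 2^5 divides 96, and φ(32) = 16.

16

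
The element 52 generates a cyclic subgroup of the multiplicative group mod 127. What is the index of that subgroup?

By Lagrange's theorem, ord_127(52) divides φ(127) = 127 − 1 = 126 = 2 · 3^2 · 7.
Divisors of 126: 1, 2, 3, 6, 7, 9, 14, 18, 21, 42, 63, 126.
Compute 52^d (mod 127) for the divisors d until we hit 1:
52^1 ≡ 52
52^2 ≡ 37
52^3 ≡ 19
52^6 ≡ 107
52^7 ≡ 103
52^9 ≡ 1
Thus |⟨52⟩| = ord(52) = 9.
The index is φ(127) / ord(52) = 126 / 9 = 14.

14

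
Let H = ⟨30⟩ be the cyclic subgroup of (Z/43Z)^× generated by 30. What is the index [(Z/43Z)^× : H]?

1

By Lagrange's theorem, ord_43(30) divides φ(43) = 43 − 1 = 42 = 2 · 3 · 7.
Divisors of 42: 1, 2, 3, 6, 7, 14, 21, 42.
Test each divisor d:
30^1 ≡ 30
30^2 ≡ 40
30^3 ≡ 39
30^6 ≡ 16
30^7 ≡ 7
30^14 ≡ 6
30^21 ≡ 42
30^42 ≡ 1
So ord_43(30) = 42, hence |⟨30⟩| = 42.
[(Z/43Z)^× : ⟨30⟩] = 42/42 = 1.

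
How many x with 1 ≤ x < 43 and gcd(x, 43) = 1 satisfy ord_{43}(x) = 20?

0

φ(43) = 43 − 1 = 42 = 2 · 3 · 7.
(Z/43Z)^× is cyclic (|G| = 42); a cyclic group of order m has exactly φ(d) elements of each order d | m, and none otherwise.
Here 42 is not a multiple of 20, so there are no elements of order 20.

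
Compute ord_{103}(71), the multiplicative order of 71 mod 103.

102

Since 71 ∈ (Z/103Z)^×, its order divides φ(103) = 103 − 1 = 102 = 2 · 3 · 17.
Divisors of 102: 1, 2, 3, 6, 17, 34, 51, 102.
Check 71^d mod 103 for each divisor in increasing order:
71^1 ≡ 71 (mod 103)
71^2 ≡ 97 (mod 103)
71^3 ≡ 89 (mod 103)
71^6 ≡ 93 (mod 103)
71^17 ≡ 57 (mod 103)
71^34 ≡ 56 (mod 103)
71^51 ≡ 102 (mod 103)
71^102 ≡ 1 (mod 103) ✓
So ord_103(71) = 102.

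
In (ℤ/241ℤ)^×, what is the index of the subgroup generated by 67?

2

By Lagrange's theorem, ord_241(67) divides φ(241) = 241 − 1 = 240 = 2^4 · 3 · 5.
Divisors of 240: 1, 2, 3, 4, 5, 6, 8, 10, 12, 15, 16, 20, 24, 30, 40, 48, 60, 80, 120, 240.
Evaluate successive powers at the divisors of 240:
67^1 ≡ 67 (mod 241)
67^2 ≡ 151 (mod 241)
67^3 ≡ 236 (mod 241)
67^4 ≡ 147 (mod 241)
67^5 ≡ 209 (mod 241)
67^6 ≡ 25 (mod 241)
67^8 ≡ 160 (mod 241)
67^10 ≡ 60 (mod 241)
67^12 ≡ 143 (mod 241)
67^15 ≡ 8 (mod 241)
67^16 ≡ 54 (mod 241)
67^20 ≡ 226 (mod 241)
67^24 ≡ 205 (mod 241)
67^30 ≡ 64 (mod 241)
67^40 ≡ 225 (mod 241)
67^48 ≡ 91 (mod 241)
67^60 ≡ 240 (mod 241)
67^80 ≡ 15 (mod 241)
67^120 ≡ 1 (mod 241) ✓
Thus |⟨67⟩| = ord(67) = 120.
The index is φ(241) / ord(67) = 240 / 120 = 2.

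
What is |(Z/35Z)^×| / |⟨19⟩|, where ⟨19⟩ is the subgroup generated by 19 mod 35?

4

By Lagrange's theorem, ord_35(19) divides φ(35) = φ(5·7) = (5−1)·(7−1) = 4·6 = 24 = 2^3 · 3.
Divisors of 24: 1, 2, 3, 4, 6, 8, 12, 24.
Evaluate successive powers at the divisors of 24:
19^1 ≡ 19 (mod 35)
19^2 ≡ 11 (mod 35)
19^3 ≡ 34 (mod 35)
19^4 ≡ 16 (mod 35)
19^6 ≡ 1 (mod 35) ✓
Thus |⟨19⟩| = ord(19) = 6.
Index = |(Z/35Z)^×| / |⟨19⟩| = 24 / 6 = 4.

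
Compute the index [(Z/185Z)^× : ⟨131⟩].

The order of 131 must divide φ(185) = φ(5·37) = (5−1)·(37−1) = 4·36 = 144 = 2^4 · 3^2.
Divisors of 144: 1, 2, 3, 4, 6, 8, 9, 12, 16, 18, 24, 36, 48, 72, 144.
Check 131^d mod 185 for each divisor in increasing order:
131^1 ≡ 131 (mod 185)
131^2 ≡ 141 (mod 185)
131^3 ≡ 156 (mod 185)
131^4 ≡ 86 (mod 185)
131^6 ≡ 101 (mod 185)
131^8 ≡ 181 (mod 185)
131^9 ≡ 31 (mod 185)
131^12 ≡ 26 (mod 185)
131^16 ≡ 16 (mod 185)
131^18 ≡ 36 (mod 185)
131^24 ≡ 121 (mod 185)
131^36 ≡ 1 (mod 185) ✓
The order of 131 is 36, so the subgroup it generates has 36 elements.
Index = |(Z/185Z)^×| / |⟨131⟩| = 144 / 36 = 4.

4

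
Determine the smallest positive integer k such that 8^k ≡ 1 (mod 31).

5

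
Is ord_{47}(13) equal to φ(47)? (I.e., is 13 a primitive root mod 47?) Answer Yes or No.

Yes

φ(47) = 47 − 1 = 46 = 2 · 23.
An element g generates (Z/47Z)^× iff g^(46/q) ≢ 1 (mod 47) for each prime q ∈ {2, 23}.
13^23 ≡ 46 (mod 47)  [q = 2: ≢ 1 ✓]
13^2 ≡ 28 (mod 47)  [q = 23: ≢ 1 ✓]
Every test exponent gives a nontrivial residue, hence 13 generates the full group.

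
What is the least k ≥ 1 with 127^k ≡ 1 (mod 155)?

ord(127) | φ(155) = φ(5·31) = (5−1)·(31−1) = 4·30 = 120 = 2^3 · 3 · 5.
Divisors of 120: 1, 2, 3, 4, 5, 6, 8, 10, 12, 15, 20, 24, 30, 40, 60, 120.
Evaluate successive powers at the divisors of 120:
127^1 ≡ 127
127^2 ≡ 9
127^3 ≡ 58
127^4 ≡ 81
127^5 ≡ 57
127^6 ≡ 109
127^8 ≡ 51
127^10 ≡ 149
127^12 ≡ 101
127^15 ≡ 123
127^20 ≡ 36
127^24 ≡ 126
127^30 ≡ 94
127^40 ≡ 56
127^60 ≡ 1
So ord_155(127) = 60.

60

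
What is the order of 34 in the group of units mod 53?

52

By Lagrange's theorem, ord_53(34) divides φ(53) = 53 − 1 = 52 = 2^2 · 13.
Divisors of 52: 1, 2, 4, 13, 26, 52.
Check 34^d mod 53 for each divisor in increasing order:
34^1 ≡ 34 (mod 53)
34^2 ≡ 43 (mod 53)
34^4 ≡ 47 (mod 53)
34^13 ≡ 23 (mod 53)
34^26 ≡ 52 (mod 53)
34^52 ≡ 1 (mod 53) ✓
So ord_53(34) = 52.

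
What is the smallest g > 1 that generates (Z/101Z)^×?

2

φ(101) = 101 − 1 = 100 = 2^2 · 5^2.
g is a primitive root iff g^(100/q) ≢ 1 (mod 101) for each prime q ∈ {2, 5}.
g = 2: 2^50 ≡ 100; 2^20 ≡ 95 — none is 1, so 2 is a primitive root.
Hence the least primitive root of 101 is 2.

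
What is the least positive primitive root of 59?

φ(59) = 59 − 1 = 58 = 2 · 29.
Test candidates g = 2, 3, … against the prime factors q ∈ {2, 29} of φ(59): g is a generator iff g^(58/q) ≢ 1 for every such q.
g = 2: 2^29 ≡ 58; 2^2 ≡ 4 — none is 1, so 2 is a primitive root.
The smallest primitive root modulo 59 is 2.

2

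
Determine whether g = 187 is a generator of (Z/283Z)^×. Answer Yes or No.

Yes

φ(283) = 283 − 1 = 282 = 2 · 3 · 47.
187 is a primitive root mod 283 iff 187^(φ(283)/q) ≢ 1 for every prime q | φ(283), i.e. q ∈ {2, 3, 47}.
187^141 ≡ 282 (mod 283)  [q = 2: ≢ 1 ✓]
187^94 ≡ 238 (mod 283)  [q = 3: ≢ 1 ✓]
187^6 ≡ 141 (mod 283)  [q = 47: ≢ 1 ✓]
Every test exponent gives a nontrivial residue, hence 187 generates the full group.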